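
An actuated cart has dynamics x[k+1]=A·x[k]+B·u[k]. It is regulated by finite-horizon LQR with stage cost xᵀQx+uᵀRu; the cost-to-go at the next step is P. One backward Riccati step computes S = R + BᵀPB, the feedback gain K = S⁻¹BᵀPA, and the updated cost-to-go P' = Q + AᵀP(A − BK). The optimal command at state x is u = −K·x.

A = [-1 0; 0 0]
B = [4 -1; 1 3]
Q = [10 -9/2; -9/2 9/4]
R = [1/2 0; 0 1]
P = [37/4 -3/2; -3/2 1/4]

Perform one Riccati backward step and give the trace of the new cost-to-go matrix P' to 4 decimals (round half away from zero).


BᵀP = [35.5000 -5.7500; -13.7500 2.2500]
S = R + BᵀPB = [1/2 0; 0 1] + [136.2500 -52.7500; -52.7500 20.5000] = [136.7500 -52.7500; -52.7500 21.5000]
BᵀPA = [-35.5000 0.0000; 13.7500 0.0000]
K = S⁻¹·BᵀPA = [-0.2408 0.0000; 0.0488 0.0000]
A−BK = [0.0119 0.0000; 0.0944 0.0000]
AᵀP(A−BK) = [0.0315 0.0000; 0.0000 0.0000]
P' = Q + AᵀP(A−BK) = [10.0315 -4.5000; -4.5000 2.2500]
tr(P') = 12.2815

12.2815


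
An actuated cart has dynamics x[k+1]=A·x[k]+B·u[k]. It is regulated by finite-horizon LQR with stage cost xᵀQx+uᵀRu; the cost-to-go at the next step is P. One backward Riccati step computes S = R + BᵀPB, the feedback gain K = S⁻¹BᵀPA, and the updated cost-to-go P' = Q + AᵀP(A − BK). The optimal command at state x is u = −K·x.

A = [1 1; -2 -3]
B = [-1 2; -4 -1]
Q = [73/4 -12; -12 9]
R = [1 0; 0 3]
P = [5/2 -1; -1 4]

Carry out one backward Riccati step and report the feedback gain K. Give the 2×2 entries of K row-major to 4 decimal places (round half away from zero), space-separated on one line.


BᵀP = [1.5000 -15.0000; 6.0000 -6.0000]
S = R + BᵀPB = [1 0; 0 3] + [58.5000 18.0000; 18.0000 18.0000] = [59.5000 18.0000; 18.0000 21.0000]
BᵀPA = [31.5000 46.5000; 18.0000 24.0000]
K = S⁻¹·BᵀPA = [0.3647 0.5883; 0.5446 0.6386]
A−BK = [0.2755 0.3112; 0.0032 -0.0081]
AᵀP(A−BK) = [1.2107 1.4733; 1.4733 1.8169]
P' = Q + AᵀP(A−BK) = [19.4607 -10.5267; -10.5267 10.8169]
tr(P') = 30.2776

0.3647 0.5883 0.5446 0.6386


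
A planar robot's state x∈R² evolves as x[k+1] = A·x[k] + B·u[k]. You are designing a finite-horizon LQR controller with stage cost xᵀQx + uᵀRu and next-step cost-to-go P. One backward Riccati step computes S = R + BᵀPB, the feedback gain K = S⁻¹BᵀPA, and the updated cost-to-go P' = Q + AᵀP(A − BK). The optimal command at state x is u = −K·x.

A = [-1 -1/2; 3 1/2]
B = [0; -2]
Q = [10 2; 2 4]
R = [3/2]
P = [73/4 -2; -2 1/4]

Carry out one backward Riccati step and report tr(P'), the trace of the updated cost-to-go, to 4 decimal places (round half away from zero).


BᵀP = [4.0000 -0.5000]
S = R + BᵀPB = [3/2] + [1.0000] = [2.5000]
BᵀPA = [-5.5000 -2.2500]
K = S⁻¹·BᵀPA = [-2.2000 -0.9000]
A−BK = [-1.0000 -0.5000; -1.4000 -1.3000]
AᵀP(A−BK) = [20.4000 8.5500; 8.5500 3.6000]
P' = Q + AᵀP(A−BK) = [30.4000 10.5500; 10.5500 7.6000]
tr(P') = 38.0000

38.0000


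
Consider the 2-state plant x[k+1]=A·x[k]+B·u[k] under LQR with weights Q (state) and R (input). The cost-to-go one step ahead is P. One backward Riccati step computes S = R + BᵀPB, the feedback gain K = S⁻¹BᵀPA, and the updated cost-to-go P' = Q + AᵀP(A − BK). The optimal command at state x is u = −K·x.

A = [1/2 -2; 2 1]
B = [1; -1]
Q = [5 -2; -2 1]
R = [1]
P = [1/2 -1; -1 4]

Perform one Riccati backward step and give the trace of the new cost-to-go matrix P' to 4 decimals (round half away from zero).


BᵀP = [1.5000 -5.0000]
S = R + BᵀPB = [1] + [6.5000] = [7.5000]
BᵀPA = [-9.2500 -8.0000]
K = S⁻¹·BᵀPA = [-1.2333 -1.0667]
A−BK = [1.7333 -0.9333; 0.7667 -0.0667]
AᵀP(A−BK) = [2.7167 1.1333; 1.1333 1.4667]
P' = Q + AᵀP(A−BK) = [7.7167 -0.8667; -0.8667 2.4667]
tr(P') = 10.1833

10.1833


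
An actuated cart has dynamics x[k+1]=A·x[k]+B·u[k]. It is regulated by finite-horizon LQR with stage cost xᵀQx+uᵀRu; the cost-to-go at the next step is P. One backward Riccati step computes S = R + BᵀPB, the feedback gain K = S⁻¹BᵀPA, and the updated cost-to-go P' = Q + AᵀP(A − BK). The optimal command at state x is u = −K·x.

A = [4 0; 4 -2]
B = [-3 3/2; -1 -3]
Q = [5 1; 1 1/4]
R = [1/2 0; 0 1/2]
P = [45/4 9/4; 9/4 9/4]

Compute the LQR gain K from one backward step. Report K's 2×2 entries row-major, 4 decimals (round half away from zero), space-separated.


BᵀP = [-36.0000 -9.0000; 10.1250 -3.3750]
S = R + BᵀPB = [1/2 0; 0 1/2] + [117.0000 -27.0000; -27.0000 25.3125] = [117.5000 -27.0000; -27.0000 25.8125]
BᵀPA = [-180.0000 18.0000; 27.0000 6.7500]
K = S⁻¹·BᵀPA = [-1.7002 0.2808; -0.7324 0.5552]
A−BK = [-0.0020 0.0095; 0.1025 -0.0537]
AᵀP(A−BK) = [1.7364 -0.4522; -0.4522 0.1987]
P' = Q + AᵀP(A−BK) = [6.7364 0.5478; 0.5478 0.4487]
tr(P') = 7.1851

-1.7002 0.2808 -0.7324 0.5552


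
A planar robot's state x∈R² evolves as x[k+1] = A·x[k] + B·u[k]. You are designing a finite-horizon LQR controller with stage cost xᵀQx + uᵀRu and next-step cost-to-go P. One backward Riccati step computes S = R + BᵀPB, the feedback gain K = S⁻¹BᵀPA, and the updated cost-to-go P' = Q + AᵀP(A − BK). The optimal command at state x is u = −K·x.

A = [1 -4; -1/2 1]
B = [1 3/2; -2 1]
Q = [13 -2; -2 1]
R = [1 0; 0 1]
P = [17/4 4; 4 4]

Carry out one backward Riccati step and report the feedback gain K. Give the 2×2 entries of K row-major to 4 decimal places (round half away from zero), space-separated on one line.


0.1121 -0.2350 0.2430 -1.2710

BᵀP = [-3.7500 -4.0000; 10.3750 10.0000]
S = R + BᵀPB = [1 0; 0 1] + [4.2500 -9.6250; -9.6250 25.5625] = [5.2500 -9.6250; -9.6250 26.5625]
BᵀPA = [-1.7500 11.0000; 5.3750 -31.5000]
K = S⁻¹·BᵀPA = [0.1121 -0.2350; 0.2430 -1.2710]
A−BK = [0.5234 -1.8585; -0.5187 1.8011]
AᵀP(A−BK) = [0.1402 -0.5794; -0.5794 2.5474]
P' = Q + AᵀP(A−BK) = [13.1402 -2.5794; -2.5794 3.5474]
tr(P') = 16.6876


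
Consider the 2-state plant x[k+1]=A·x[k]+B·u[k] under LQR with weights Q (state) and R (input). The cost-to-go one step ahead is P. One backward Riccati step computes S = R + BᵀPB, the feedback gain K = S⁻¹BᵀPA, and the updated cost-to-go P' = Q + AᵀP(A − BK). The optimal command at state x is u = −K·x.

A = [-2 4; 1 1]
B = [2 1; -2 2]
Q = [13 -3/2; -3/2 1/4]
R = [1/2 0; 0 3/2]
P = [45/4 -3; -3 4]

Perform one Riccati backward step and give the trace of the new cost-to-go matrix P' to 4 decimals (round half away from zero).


18.2181

BᵀP = [28.5000 -14.0000; 5.2500 5.0000]
S = R + BᵀPB = [1/2 0; 0 3/2] + [85.0000 0.5000; 0.5000 15.2500] = [85.5000 0.5000; 0.5000 16.7500]
BᵀPA = [-71.0000 100.0000; -5.5000 26.0000]
K = S⁻¹·BᵀPA = [-0.8286 1.1607; -0.3036 1.5176]
A−BK = [-0.0391 0.1610; -0.0500 0.2863]
AᵀP(A−BK) = [0.4971 -1.2424; -1.2424 4.4711]
P' = Q + AᵀP(A−BK) = [13.4971 -2.7424; -2.7424 4.7211]
tr(P') = 18.2181


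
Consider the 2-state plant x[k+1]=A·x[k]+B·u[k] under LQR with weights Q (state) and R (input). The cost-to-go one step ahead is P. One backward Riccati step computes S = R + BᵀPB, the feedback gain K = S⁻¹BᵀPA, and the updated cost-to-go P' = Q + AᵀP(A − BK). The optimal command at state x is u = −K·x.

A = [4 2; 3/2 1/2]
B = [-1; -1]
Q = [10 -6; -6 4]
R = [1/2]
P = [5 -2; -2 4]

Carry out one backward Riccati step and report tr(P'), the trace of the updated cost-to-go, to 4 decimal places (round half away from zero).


BᵀP = [-3.0000 -2.0000]
S = R + BᵀPB = [1/2] + [5.0000] = [5.5000]
BᵀPA = [-15.0000 -7.0000]
K = S⁻¹·BᵀPA = [-2.7273 -1.2727]
A−BK = [1.2727 0.7273; -1.2273 -0.7727]
AᵀP(A−BK) = [24.0909 13.9091; 13.9091 8.0909]
P' = Q + AᵀP(A−BK) = [34.0909 7.9091; 7.9091 12.0909]
tr(P') = 46.1818

46.1818


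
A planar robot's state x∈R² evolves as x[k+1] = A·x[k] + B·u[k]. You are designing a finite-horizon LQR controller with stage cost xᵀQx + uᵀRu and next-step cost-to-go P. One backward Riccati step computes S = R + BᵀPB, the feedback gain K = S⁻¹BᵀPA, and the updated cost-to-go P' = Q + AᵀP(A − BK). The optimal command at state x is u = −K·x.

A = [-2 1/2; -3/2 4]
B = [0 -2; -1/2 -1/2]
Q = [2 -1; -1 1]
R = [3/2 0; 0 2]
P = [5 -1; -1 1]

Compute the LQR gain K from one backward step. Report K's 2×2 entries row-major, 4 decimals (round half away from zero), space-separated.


0.2151 -0.9892 0.8351 0.0251

BᵀP = [0.5000 -0.5000; -9.5000 1.5000]
S = R + BᵀPB = [3/2 0; 0 2] + [0.2500 -0.7500; -0.7500 18.2500] = [1.7500 -0.7500; -0.7500 20.2500]
BᵀPA = [-0.2500 -1.7500; 16.7500 1.2500]
K = S⁻¹·BᵀPA = [0.2151 -0.9892; 0.8351 0.0251]
A−BK = [-0.3297 0.5502; -0.9749 3.5179]
AᵀP(A−BK) = [2.3154 -2.9176; -2.9176 11.4875]
P' = Q + AᵀP(A−BK) = [4.3154 -3.9176; -3.9176 12.4875]
tr(P') = 16.8029


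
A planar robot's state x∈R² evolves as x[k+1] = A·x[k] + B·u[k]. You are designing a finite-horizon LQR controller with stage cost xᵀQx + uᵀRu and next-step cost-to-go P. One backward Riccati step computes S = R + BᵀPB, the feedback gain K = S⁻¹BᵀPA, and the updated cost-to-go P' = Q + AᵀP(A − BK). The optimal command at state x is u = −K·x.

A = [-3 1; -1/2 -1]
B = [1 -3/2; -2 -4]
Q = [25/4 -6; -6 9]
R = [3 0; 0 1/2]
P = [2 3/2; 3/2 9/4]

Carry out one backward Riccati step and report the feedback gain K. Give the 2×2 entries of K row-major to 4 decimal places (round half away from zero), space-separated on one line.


-0.6038 0.3024 0.6911 -0.0311

BᵀP = [-1.0000 -3.0000; -9.0000 -11.2500]
S = R + BᵀPB = [3 0; 0 1/2] + [5.0000 13.5000; 13.5000 58.5000] = [8.0000 13.5000; 13.5000 59.0000]
BᵀPA = [4.5000 2.0000; 32.6250 2.2500]
K = S⁻¹·BᵀPA = [-0.6038 0.3024; 0.6911 -0.0311]
A−BK = [-1.3596 0.6510; 1.0569 -0.5194]
AᵀP(A−BK) = [3.2318 -1.4725; -1.4725 0.7151]
P' = Q + AᵀP(A−BK) = [9.4818 -7.4725; -7.4725 9.7151]
tr(P') = 19.1969


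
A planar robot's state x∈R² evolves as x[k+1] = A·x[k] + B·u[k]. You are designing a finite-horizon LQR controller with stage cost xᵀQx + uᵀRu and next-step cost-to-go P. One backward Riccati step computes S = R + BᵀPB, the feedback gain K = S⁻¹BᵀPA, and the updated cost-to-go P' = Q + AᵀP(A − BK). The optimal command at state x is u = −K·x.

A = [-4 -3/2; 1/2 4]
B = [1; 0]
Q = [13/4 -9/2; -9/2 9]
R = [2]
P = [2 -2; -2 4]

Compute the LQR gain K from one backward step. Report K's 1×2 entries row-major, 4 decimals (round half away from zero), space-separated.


BᵀP = [2.0000 -2.0000]
S = R + BᵀPB = [2] + [2.0000] = [4.0000]
BᵀPA = [-9.0000 -11.0000]
K = S⁻¹·BᵀPA = [-2.2500 -2.7500]
A−BK = [-1.7500 1.2500; 0.5000 4.0000]
AᵀP(A−BK) = [20.7500 28.7500; 28.7500 62.2500]
P' = Q + AᵀP(A−BK) = [24.0000 24.2500; 24.2500 71.2500]
tr(P') = 95.2500

-2.2500 -2.7500


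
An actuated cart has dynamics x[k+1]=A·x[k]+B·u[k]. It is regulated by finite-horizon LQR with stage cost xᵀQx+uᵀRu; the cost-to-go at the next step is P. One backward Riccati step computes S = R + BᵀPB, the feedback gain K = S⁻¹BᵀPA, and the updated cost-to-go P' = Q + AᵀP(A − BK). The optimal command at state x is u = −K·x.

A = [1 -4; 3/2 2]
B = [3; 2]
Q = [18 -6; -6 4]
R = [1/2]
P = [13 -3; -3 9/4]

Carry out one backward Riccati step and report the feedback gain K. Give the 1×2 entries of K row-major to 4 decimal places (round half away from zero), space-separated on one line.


0.2901 -1.5580

BᵀP = [33.0000 -4.5000]
S = R + BᵀPB = [1/2] + [90.0000] = [90.5000]
BᵀPA = [26.2500 -141.0000]
K = S⁻¹·BᵀPA = [0.2901 -1.5580]
A−BK = [0.1298 0.6740; 0.9199 5.1160]
AᵀP(A−BK) = [1.4485 7.6478; 7.6478 45.3204]
P' = Q + AᵀP(A−BK) = [19.4485 1.6478; 1.6478 49.3204]
tr(P') = 68.7690


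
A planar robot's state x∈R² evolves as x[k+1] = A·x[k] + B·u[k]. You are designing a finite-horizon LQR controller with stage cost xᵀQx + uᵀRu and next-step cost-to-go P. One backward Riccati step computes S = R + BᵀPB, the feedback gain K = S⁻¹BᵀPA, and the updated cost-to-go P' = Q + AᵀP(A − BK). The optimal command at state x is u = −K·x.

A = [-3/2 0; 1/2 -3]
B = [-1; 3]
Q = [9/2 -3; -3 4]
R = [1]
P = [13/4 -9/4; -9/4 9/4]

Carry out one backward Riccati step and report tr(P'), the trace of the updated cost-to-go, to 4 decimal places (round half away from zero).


BᵀP = [-10.0000 9.0000]
S = R + BᵀPB = [1] + [37.0000] = [38.0000]
BᵀPA = [19.5000 -27.0000]
K = S⁻¹·BᵀPA = [0.5132 -0.7105]
A−BK = [-0.9868 -0.7105; -1.0395 -0.8684]
AᵀP(A−BK) = [1.2434 0.3553; 0.3553 1.0658]
P' = Q + AᵀP(A−BK) = [5.7434 -2.6447; -2.6447 5.0658]
tr(P') = 10.8092

10.8092


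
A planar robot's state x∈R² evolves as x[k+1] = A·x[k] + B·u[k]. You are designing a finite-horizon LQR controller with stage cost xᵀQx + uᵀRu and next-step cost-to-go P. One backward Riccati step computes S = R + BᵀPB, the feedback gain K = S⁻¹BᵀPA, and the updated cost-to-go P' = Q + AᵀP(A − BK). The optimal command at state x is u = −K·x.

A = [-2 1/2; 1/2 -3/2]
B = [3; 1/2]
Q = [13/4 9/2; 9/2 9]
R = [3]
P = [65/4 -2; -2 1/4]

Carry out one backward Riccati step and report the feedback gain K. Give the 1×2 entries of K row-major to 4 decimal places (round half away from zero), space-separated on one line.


-0.6869 0.2281

BᵀP = [47.7500 -5.8750]
S = R + BᵀPB = [3] + [140.3125] = [143.3125]
BᵀPA = [-98.4375 32.6875]
K = S⁻¹·BᵀPA = [-0.6869 0.2281]
A−BK = [0.0606 -0.1843; 0.8434 -1.6140]
AᵀP(A−BK) = [1.4484 -0.4853; -0.4853 0.1695]
P' = Q + AᵀP(A−BK) = [4.6984 4.0147; 4.0147 9.1695]
tr(P') = 13.8679


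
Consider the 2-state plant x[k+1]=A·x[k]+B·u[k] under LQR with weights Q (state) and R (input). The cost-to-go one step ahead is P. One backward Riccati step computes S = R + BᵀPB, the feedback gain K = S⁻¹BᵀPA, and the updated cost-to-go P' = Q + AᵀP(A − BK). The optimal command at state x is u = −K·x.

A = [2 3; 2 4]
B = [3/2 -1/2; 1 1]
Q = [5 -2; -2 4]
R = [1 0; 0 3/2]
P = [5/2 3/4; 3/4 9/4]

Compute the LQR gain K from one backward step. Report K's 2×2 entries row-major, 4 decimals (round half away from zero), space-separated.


1.3824 2.3328 0.3296 0.9312

BᵀP = [4.5000 3.3750; -0.5000 1.8750]
S = R + BᵀPB = [1 0; 0 3/2] + [10.1250 1.1250; 1.1250 2.1250] = [11.1250 1.1250; 1.1250 3.6250]
BᵀPA = [15.7500 27.0000; 2.7500 6.0000]
K = S⁻¹·BᵀPA = [1.3824 2.3328; 0.3296 0.9312]
A−BK = [0.0912 -0.0336; 0.2880 0.7360]
AᵀP(A−BK) = [2.3208 4.1976; 4.1976 7.9272]
P' = Q + AᵀP(A−BK) = [7.3208 2.1976; 2.1976 11.9272]
tr(P') = 19.2480


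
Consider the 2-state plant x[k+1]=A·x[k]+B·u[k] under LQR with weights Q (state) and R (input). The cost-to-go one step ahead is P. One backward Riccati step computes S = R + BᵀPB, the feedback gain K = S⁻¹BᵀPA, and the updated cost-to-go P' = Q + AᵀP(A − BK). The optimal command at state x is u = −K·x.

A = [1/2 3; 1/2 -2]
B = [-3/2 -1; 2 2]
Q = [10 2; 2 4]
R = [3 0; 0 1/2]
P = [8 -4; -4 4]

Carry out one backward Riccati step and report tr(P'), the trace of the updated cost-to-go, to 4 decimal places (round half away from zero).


21.0751

BᵀP = [-20.0000 14.0000; -16.0000 12.0000]
S = R + BᵀPB = [3 0; 0 1/2] + [58.0000 48.0000; 48.0000 40.0000] = [61.0000 48.0000; 48.0000 40.5000]
BᵀPA = [-3.0000 -88.0000; -2.0000 -72.0000]
K = S⁻¹·BᵀPA = [-0.1532 -0.6486; 0.1321 -1.0090]
A−BK = [0.4024 1.0180; 0.5420 1.3153]
AᵀP(A−BK) = [0.8048 2.0360; 2.0360 6.2703]
P' = Q + AᵀP(A−BK) = [10.8048 4.0360; 4.0360 10.2703]
tr(P') = 21.0751


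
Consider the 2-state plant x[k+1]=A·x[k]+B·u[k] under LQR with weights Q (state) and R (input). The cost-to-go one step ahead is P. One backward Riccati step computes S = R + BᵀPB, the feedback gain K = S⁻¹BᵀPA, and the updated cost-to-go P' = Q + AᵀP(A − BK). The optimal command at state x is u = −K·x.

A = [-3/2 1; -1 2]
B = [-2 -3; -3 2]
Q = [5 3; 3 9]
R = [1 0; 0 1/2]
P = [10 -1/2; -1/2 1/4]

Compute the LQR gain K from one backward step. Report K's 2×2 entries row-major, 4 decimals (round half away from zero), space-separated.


BᵀP = [-18.5000 0.2500; -31.0000 2.0000]
S = R + BᵀPB = [1 0; 0 1/2] + [36.2500 56.0000; 56.0000 97.0000] = [37.2500 56.0000; 56.0000 97.5000]
BᵀPA = [27.5000 -18.0000; 44.5000 -27.0000]
K = S⁻¹·BᵀPA = [0.3816 -0.4900; 0.2372 0.0045]
A−BK = [-0.0251 0.0335; -0.3295 0.5208]
AᵀP(A−BK) = [0.1990 -0.2257; -0.2257 0.3017]
P' = Q + AᵀP(A−BK) = [5.1990 2.7743; 2.7743 9.3017]
tr(P') = 14.5007

0.3816 -0.4900 0.2372 0.0045


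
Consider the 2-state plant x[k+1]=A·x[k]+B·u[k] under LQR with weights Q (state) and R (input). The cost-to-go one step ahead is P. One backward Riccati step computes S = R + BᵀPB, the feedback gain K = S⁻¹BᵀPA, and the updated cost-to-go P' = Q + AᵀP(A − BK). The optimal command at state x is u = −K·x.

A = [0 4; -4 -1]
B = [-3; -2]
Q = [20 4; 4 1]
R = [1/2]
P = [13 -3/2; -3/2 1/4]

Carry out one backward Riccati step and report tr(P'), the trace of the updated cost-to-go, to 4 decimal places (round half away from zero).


24.7525

BᵀP = [-36.0000 4.0000]
S = R + BᵀPB = [1/2] + [100.0000] = [100.5000]
BᵀPA = [-16.0000 -148.0000]
K = S⁻¹·BᵀPA = [-0.1592 -1.4726]
A−BK = [-0.4776 -0.4179; -4.3184 -3.9453]
AᵀP(A−BK) = [1.4527 1.4378; 1.4378 2.2998]
P' = Q + AᵀP(A−BK) = [21.4527 5.4378; 5.4378 3.2998]
tr(P') = 24.7525


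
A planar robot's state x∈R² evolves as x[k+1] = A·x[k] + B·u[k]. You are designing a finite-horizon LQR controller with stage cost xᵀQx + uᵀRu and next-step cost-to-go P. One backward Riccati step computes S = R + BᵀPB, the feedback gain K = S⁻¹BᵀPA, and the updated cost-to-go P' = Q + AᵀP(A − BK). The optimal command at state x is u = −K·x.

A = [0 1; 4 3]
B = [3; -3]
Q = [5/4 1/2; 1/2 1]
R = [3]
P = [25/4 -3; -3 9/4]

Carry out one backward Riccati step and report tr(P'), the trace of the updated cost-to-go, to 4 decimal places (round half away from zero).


BᵀP = [27.7500 -15.7500]
S = R + BᵀPB = [3] + [130.5000] = [133.5000]
BᵀPA = [-63.0000 -19.5000]
K = S⁻¹·BᵀPA = [-0.4719 -0.1461]
A−BK = [1.4157 1.4382; 2.5843 2.5618]
AᵀP(A−BK) = [6.2697 5.7978; 5.7978 5.6517]
P' = Q + AᵀP(A−BK) = [7.5197 6.2978; 6.2978 6.6517]
tr(P') = 14.1713

14.1713


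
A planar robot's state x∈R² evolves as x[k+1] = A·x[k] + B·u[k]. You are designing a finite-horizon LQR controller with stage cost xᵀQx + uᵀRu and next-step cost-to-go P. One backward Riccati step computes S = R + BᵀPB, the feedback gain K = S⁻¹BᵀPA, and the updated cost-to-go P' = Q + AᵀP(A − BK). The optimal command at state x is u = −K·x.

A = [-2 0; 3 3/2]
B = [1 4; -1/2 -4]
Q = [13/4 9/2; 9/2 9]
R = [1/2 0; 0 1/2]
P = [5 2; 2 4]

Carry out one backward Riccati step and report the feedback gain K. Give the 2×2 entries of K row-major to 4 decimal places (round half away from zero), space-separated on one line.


BᵀP = [4.0000 0.0000; 12.0000 -8.0000]
S = R + BᵀPB = [1/2 0; 0 1/2] + [4.0000 16.0000; 16.0000 80.0000] = [4.5000 16.0000; 16.0000 80.5000]
BᵀPA = [-8.0000 0.0000; -48.0000 -12.0000]
K = S⁻¹·BᵀPA = [1.1671 1.8071; -0.8282 -0.5082]
A−BK = [0.1459 0.2259; 0.2706 0.3706]
AᵀP(A−BK) = [1.5812 2.0612; 2.0612 2.9012]
P' = Q + AᵀP(A−BK) = [4.8312 6.5612; 6.5612 11.9012]
tr(P') = 16.7324

1.1671 1.8071 -0.8282 -0.5082


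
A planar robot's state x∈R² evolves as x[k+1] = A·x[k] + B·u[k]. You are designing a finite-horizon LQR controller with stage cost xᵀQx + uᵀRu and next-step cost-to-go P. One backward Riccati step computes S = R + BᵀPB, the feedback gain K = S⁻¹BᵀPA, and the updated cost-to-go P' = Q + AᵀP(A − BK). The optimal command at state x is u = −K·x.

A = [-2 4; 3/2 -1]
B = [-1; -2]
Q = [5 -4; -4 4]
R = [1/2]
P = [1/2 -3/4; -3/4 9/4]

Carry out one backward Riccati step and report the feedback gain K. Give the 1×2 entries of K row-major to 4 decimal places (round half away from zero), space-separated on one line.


BᵀP = [1.0000 -3.7500]
S = R + BᵀPB = [1/2] + [6.5000] = [7.0000]
BᵀPA = [-7.6250 7.7500]
K = S⁻¹·BᵀPA = [-1.0893 1.1071]
A−BK = [-3.0893 5.1071; -0.6786 1.2143]
AᵀP(A−BK) = [3.2567 -4.9330; -4.9330 7.6696]
P' = Q + AᵀP(A−BK) = [8.2567 -8.9330; -8.9330 11.6696]
tr(P') = 19.9263

-1.0893 1.1071


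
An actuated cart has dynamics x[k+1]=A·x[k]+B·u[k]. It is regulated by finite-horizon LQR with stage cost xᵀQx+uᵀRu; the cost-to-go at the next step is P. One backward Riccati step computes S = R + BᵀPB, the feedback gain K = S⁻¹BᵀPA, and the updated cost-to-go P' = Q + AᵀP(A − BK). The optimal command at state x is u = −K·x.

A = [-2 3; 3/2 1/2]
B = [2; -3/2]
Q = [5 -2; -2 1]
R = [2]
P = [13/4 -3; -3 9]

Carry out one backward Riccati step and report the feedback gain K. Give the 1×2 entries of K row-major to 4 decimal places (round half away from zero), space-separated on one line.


-0.9624 0.4366

BᵀP = [11.0000 -19.5000]
S = R + BᵀPB = [2] + [51.2500] = [53.2500]
BᵀPA = [-51.2500 23.2500]
K = S⁻¹·BᵀPA = [-0.9624 0.4366]
A−BK = [-0.0751 2.1268; 0.0563 1.1549]
AᵀP(A−BK) = [1.9249 -0.8732; -0.8732 12.3486]
P' = Q + AᵀP(A−BK) = [6.9249 -2.8732; -2.8732 13.3486]
tr(P') = 20.2735


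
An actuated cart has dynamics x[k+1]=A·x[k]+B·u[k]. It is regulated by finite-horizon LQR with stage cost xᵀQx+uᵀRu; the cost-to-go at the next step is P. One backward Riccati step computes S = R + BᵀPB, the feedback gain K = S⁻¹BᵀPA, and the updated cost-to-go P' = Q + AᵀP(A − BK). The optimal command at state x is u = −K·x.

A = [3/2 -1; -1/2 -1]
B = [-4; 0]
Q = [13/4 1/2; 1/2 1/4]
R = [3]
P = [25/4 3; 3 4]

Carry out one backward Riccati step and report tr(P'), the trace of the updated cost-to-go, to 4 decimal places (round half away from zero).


BᵀP = [-25.0000 -12.0000]
S = R + BᵀPB = [3] + [100.0000] = [103.0000]
BᵀPA = [-31.5000 37.0000]
K = S⁻¹·BᵀPA = [-0.3058 0.3592]
A−BK = [0.2767 0.4369; -0.5000 -1.0000]
AᵀP(A−BK) = [0.9290 0.9405; 0.9405 2.9587]
P' = Q + AᵀP(A−BK) = [4.1790 1.4405; 1.4405 3.2087]
tr(P') = 7.3877

7.3877


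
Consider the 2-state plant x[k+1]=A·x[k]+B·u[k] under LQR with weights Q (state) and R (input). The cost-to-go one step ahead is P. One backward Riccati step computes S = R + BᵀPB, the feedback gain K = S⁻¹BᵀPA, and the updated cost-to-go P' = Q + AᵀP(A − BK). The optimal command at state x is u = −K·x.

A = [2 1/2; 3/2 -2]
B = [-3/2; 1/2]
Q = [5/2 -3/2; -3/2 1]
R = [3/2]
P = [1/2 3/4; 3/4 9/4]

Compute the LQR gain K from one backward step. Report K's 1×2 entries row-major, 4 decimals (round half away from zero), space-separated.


-0.3636 -0.0909

BᵀP = [-0.3750 0.0000]
S = R + BᵀPB = [3/2] + [0.5625] = [2.0625]
BᵀPA = [-0.7500 -0.1875]
K = S⁻¹·BᵀPA = [-0.3636 -0.0909]
A−BK = [1.4545 0.3636; 1.6818 -1.9545]
AᵀP(A−BK) = [11.2898 -8.7557; -8.7557 7.6080]
P' = Q + AᵀP(A−BK) = [13.7898 -10.2557; -10.2557 8.6080]
tr(P') = 22.3977


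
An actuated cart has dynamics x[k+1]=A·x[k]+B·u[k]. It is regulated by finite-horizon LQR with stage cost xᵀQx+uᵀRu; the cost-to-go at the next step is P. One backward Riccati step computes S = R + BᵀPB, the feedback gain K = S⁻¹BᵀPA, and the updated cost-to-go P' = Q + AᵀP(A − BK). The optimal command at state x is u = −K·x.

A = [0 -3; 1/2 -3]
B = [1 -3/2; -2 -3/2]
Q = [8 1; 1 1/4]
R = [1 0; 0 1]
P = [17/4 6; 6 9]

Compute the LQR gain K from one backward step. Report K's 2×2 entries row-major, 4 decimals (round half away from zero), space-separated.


-0.1136 0.4953 -0.1364 1.7116

BᵀP = [-7.7500 -12.0000; -15.3750 -22.5000]
S = R + BᵀPB = [1 0; 0 1] + [16.2500 29.6250; 29.6250 56.8125] = [17.2500 29.6250; 29.6250 57.8125]
BᵀPA = [-6.0000 59.2500; -11.2500 113.6250]
K = S⁻¹·BᵀPA = [-0.1136 0.4953; -0.1364 1.7116]
A−BK = [-0.0909 -0.9279; 0.0682 0.5580]
AᵀP(A−BK) = [0.0341 -0.2727; -0.2727 3.4232]
P' = Q + AᵀP(A−BK) = [8.0341 0.7273; 0.7273 3.6732]
tr(P') = 11.7073


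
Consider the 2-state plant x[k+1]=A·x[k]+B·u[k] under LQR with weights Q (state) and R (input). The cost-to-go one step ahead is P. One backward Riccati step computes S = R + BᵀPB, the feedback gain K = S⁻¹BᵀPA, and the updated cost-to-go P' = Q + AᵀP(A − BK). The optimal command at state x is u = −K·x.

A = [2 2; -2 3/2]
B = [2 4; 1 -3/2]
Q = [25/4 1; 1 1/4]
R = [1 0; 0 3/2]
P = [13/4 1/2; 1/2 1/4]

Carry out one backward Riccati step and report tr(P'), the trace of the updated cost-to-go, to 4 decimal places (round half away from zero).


BᵀP = [7.0000 1.2500; 12.2500 1.6250]
S = R + BᵀPB = [1 0; 0 3/2] + [15.2500 26.1250; 26.1250 46.5625] = [16.2500 26.1250; 26.1250 48.0625]
BᵀPA = [11.5000 15.8750; 21.2500 26.9375]
K = S⁻¹·BᵀPA = [-0.0247 0.6015; 0.4556 0.2335]
A−BK = [0.2272 -0.1371; -1.2919 1.2487]
AᵀP(A−BK) = [0.6034 -0.1294; -0.1294 0.7234]
P' = Q + AᵀP(A−BK) = [6.8534 0.8706; 0.8706 0.9734]
tr(P') = 7.8268

7.8268


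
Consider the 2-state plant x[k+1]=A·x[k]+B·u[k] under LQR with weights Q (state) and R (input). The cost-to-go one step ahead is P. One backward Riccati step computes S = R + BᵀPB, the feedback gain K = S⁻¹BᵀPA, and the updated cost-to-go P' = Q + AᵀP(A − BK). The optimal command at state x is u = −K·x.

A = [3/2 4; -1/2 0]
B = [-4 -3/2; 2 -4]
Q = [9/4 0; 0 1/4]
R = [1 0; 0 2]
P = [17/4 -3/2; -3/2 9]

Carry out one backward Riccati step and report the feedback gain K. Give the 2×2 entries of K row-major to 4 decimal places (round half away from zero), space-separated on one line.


BᵀP = [-20.0000 24.0000; -0.3750 -33.7500]
S = R + BᵀPB = [1 0; 0 2] + [128.0000 -66.0000; -66.0000 135.5625] = [129.0000 -66.0000; -66.0000 137.5625]
BᵀPA = [-42.0000 -80.0000; 16.3125 -1.5000]
K = S⁻¹·BᵀPA = [-0.3511 -0.8293; -0.0499 -0.4088]
A−BK = [0.0208 0.0696; 0.0027 0.0235]
AᵀP(A−BK) = [0.1300 0.3377; 0.3377 1.0426]
P' = Q + AᵀP(A−BK) = [2.3800 0.3377; 0.3377 1.2926]
tr(P') = 3.6726

-0.3511 -0.8293 -0.0499 -0.4088


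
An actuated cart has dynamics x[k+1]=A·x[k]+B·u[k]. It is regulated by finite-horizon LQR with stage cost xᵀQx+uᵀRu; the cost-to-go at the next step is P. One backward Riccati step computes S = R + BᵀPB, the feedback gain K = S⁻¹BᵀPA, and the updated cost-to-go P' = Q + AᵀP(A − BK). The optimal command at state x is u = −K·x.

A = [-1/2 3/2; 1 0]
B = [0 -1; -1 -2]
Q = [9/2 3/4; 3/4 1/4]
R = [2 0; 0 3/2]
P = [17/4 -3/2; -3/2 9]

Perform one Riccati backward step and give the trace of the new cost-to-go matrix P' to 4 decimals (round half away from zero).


14.1250

BᵀP = [1.5000 -9.0000; -1.2500 -16.5000]
S = R + BᵀPB = [2 0; 0 3/2] + [9.0000 16.5000; 16.5000 34.2500] = [11.0000 16.5000; 16.5000 35.7500]
BᵀPA = [-9.7500 2.2500; -15.8750 -1.8750]
K = S⁻¹·BᵀPA = [-0.7159 0.9205; -0.1136 -0.4773]
A−BK = [-0.6136 1.0227; 0.0568 -0.0341]
AᵀP(A−BK) = [2.7784 -4.0398; -4.0398 6.5966]
P' = Q + AᵀP(A−BK) = [7.2784 -3.2898; -3.2898 6.8466]
tr(P') = 14.1250


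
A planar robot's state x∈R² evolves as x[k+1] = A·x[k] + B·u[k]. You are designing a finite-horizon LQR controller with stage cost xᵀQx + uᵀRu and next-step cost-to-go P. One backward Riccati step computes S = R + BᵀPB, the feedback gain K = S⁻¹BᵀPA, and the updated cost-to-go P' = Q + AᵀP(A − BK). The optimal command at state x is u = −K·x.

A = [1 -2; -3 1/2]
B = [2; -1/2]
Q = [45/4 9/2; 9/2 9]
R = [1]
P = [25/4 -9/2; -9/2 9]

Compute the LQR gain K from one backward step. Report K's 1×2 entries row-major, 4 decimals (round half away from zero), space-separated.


BᵀP = [14.7500 -13.5000]
S = R + BᵀPB = [1] + [36.2500] = [37.2500]
BᵀPA = [55.2500 -36.2500]
K = S⁻¹·BᵀPA = [1.4832 -0.9732]
A−BK = [-1.9664 -0.0537; -2.2584 0.0134]
AᵀP(A−BK) = [32.3020 -1.4832; -1.4832 0.9732]
P' = Q + AᵀP(A−BK) = [43.5520 3.0168; 3.0168 9.9732]
tr(P') = 53.5252

1.4832 -0.9732


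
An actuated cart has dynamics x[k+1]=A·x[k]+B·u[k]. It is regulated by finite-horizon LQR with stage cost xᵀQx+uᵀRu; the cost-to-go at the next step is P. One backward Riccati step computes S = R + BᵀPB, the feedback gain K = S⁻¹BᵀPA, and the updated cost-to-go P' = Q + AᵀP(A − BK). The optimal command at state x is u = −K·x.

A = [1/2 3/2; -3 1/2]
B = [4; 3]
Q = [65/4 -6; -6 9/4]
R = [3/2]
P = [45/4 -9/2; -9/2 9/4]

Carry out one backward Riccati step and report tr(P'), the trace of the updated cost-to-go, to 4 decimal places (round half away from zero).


29.5700

BᵀP = [31.5000 -11.2500]
S = R + BᵀPB = [3/2] + [92.2500] = [93.7500]
BᵀPA = [49.5000 41.6250]
K = S⁻¹·BᵀPA = [0.5280 0.4440]
A−BK = [-1.6120 -0.2760; -4.5840 -0.8320]
AᵀP(A−BK) = [10.4265 2.2095; 2.2095 0.6435]
P' = Q + AᵀP(A−BK) = [26.6765 -3.7905; -3.7905 2.8935]
tr(P') = 29.5700


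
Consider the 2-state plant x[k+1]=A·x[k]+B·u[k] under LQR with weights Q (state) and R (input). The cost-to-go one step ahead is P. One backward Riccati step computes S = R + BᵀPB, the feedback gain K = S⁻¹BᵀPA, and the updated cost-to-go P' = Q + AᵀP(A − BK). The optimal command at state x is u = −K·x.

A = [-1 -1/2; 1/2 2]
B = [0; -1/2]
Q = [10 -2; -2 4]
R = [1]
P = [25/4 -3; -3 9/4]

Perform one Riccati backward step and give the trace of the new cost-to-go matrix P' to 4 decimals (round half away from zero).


31.8925

BᵀP = [1.5000 -1.1250]
S = R + BᵀPB = [1] + [0.5625] = [1.5625]
BᵀPA = [-2.0625 -3.0000]
K = S⁻¹·BᵀPA = [-1.3200 -1.9200]
A−BK = [-1.0000 -0.5000; -0.1600 1.0400]
AᵀP(A−BK) = [7.0900 8.1650; 8.1650 10.8025]
P' = Q + AᵀP(A−BK) = [17.0900 6.1650; 6.1650 14.8025]
tr(P') = 31.8925


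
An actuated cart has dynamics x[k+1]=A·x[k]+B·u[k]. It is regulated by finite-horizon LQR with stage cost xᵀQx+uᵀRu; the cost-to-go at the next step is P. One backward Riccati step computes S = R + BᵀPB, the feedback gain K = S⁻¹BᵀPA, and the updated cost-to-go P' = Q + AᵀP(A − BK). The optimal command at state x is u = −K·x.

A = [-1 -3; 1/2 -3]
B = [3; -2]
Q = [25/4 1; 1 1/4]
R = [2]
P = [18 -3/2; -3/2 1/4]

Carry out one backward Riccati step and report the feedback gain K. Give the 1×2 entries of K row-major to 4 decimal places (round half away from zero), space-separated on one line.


BᵀP = [57.0000 -5.0000]
S = R + BᵀPB = [2] + [181.0000] = [183.0000]
BᵀPA = [-59.5000 -156.0000]
K = S⁻¹·BᵀPA = [-0.3251 -0.8525]
A−BK = [-0.0246 -0.4426; -0.1503 -4.7049]
AᵀP(A−BK) = [0.2169 0.6537; 0.6537 4.2664]
P' = Q + AᵀP(A−BK) = [6.4669 1.6537; 1.6537 4.5164]
tr(P') = 10.9833

-0.3251 -0.8525


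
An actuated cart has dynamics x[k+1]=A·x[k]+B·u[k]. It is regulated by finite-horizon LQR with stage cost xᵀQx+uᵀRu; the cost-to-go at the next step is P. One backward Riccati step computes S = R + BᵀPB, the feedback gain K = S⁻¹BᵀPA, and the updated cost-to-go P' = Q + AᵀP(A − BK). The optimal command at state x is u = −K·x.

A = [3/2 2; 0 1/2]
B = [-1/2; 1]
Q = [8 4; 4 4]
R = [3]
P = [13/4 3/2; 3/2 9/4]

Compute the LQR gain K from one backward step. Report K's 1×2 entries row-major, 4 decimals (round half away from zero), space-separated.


-0.0411 0.1096

BᵀP = [-0.1250 1.5000]
S = R + BᵀPB = [3] + [1.5625] = [4.5625]
BᵀPA = [-0.1875 0.5000]
K = S⁻¹·BᵀPA = [-0.0411 0.1096]
A−BK = [1.4795 2.0548; 0.0411 0.3904]
AᵀP(A−BK) = [7.3048 10.8955; 10.8955 16.5077]
P' = Q + AᵀP(A−BK) = [15.3048 14.8955; 14.8955 20.5077]
tr(P') = 35.8125


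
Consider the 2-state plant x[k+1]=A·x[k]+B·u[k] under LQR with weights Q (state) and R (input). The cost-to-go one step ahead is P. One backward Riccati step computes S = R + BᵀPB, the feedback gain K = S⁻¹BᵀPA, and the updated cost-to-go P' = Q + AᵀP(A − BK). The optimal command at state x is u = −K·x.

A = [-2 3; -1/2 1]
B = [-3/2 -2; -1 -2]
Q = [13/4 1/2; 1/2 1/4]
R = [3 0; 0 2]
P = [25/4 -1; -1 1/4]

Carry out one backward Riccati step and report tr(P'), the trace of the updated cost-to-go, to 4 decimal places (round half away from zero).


9.3645

BᵀP = [-8.3750 1.2500; -10.5000 1.5000]
S = R + BᵀPB = [3 0; 0 2] + [11.3125 14.2500; 14.2500 18.0000] = [14.3125 14.2500; 14.2500 20.0000]
BᵀPA = [16.1250 -23.8750; 20.2500 -30.0000]
K = S⁻¹·BᵀPA = [0.4080 -0.6011; 0.7218 -1.0718]
A−BK = [0.0556 -0.0451; 1.3516 -1.7446]
AᵀP(A−BK) = [1.8671 -2.7301; -2.7301 3.9974]
P' = Q + AᵀP(A−BK) = [5.1171 -2.2301; -2.2301 4.2474]
tr(P') = 9.3645


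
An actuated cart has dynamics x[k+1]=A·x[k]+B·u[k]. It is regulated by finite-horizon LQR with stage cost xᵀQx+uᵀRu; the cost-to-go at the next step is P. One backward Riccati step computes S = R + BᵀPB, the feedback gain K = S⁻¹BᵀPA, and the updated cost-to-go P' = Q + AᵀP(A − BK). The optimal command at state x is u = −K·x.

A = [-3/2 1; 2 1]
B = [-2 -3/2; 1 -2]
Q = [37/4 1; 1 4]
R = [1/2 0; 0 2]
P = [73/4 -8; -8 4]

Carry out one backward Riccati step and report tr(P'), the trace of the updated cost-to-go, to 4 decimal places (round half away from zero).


BᵀP = [-44.5000 20.0000; -11.3750 4.0000]
S = R + BᵀPB = [1/2 0; 0 2] + [109.0000 26.7500; 26.7500 9.0625] = [109.5000 26.7500; 26.7500 11.0625]
BᵀPA = [106.7500 -24.5000; 25.0625 -7.3750]
K = S⁻¹·BᵀPA = [1.0297 -0.1488; -0.2243 -0.3070]
A−BK = [0.2229 0.2420; 0.5217 0.5348]
AᵀP(A−BK) = [0.7656 0.1979; 0.1979 0.3416]
P' = Q + AᵀP(A−BK) = [10.0156 1.1979; 1.1979 4.3416]
tr(P') = 14.3572

14.3572


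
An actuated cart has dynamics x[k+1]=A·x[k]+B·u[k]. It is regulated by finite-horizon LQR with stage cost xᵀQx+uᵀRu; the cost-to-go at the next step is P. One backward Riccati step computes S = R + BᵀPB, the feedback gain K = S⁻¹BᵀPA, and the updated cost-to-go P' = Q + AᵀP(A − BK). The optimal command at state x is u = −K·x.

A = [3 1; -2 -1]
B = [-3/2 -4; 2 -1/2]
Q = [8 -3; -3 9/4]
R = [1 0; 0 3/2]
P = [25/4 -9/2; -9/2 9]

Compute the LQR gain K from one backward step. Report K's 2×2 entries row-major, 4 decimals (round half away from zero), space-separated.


-1.0649 -0.5011 -0.3517 -0.0655

BᵀP = [-18.3750 24.7500; -22.7500 13.5000]
S = R + BᵀPB = [1 0; 0 3/2] + [77.0625 61.1250; 61.1250 84.2500] = [78.0625 61.1250; 61.1250 85.7500]
BᵀPA = [-104.6250 -43.1250; -95.2500 -36.2500]
K = S⁻¹·BᵀPA = [-1.0649 -0.5011; -0.3517 -0.0655]
A−BK = [-0.0042 -0.0138; -0.0461 -0.0305]
AᵀP(A−BK) = [1.3370 0.5778; 0.5778 0.2633]
P' = Q + AᵀP(A−BK) = [9.3370 -2.4222; -2.4222 2.5133]
tr(P') = 11.8504


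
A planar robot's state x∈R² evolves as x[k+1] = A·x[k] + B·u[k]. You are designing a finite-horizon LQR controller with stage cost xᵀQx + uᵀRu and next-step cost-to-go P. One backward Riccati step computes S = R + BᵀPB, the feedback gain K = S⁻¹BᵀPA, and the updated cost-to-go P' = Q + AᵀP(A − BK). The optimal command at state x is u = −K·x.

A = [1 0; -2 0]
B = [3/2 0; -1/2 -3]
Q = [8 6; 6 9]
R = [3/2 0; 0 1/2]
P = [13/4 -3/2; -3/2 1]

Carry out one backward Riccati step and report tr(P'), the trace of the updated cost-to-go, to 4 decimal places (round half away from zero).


17.6741

BᵀP = [5.6250 -2.7500; 4.5000 -3.0000]
S = R + BᵀPB = [3/2 0; 0 1/2] + [9.8125 8.2500; 8.2500 9.0000] = [11.3125 8.2500; 8.2500 9.5000]
BᵀPA = [11.1250 0.0000; 10.5000 0.0000]
K = S⁻¹·BᵀPA = [0.4837 0.0000; 0.6852 0.0000]
A−BK = [0.2744 0.0000; 0.2974 0.0000]
AᵀP(A−BK) = [0.6741 0.0000; 0.0000 0.0000]
P' = Q + AᵀP(A−BK) = [8.6741 6.0000; 6.0000 9.0000]
tr(P') = 17.6741


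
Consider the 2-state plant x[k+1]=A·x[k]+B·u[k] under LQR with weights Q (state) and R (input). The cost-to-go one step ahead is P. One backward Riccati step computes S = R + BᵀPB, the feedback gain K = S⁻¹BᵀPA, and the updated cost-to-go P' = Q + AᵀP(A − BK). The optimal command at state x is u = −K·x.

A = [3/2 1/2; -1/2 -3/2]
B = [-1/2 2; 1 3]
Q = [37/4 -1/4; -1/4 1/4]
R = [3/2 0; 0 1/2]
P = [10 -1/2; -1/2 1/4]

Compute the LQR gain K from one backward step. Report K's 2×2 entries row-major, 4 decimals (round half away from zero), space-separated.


-0.5641 -0.4411 0.6127 0.1479

BᵀP = [-5.5000 0.5000; 18.5000 -0.2500]
S = R + BᵀPB = [3/2 0; 0 1/2] + [3.2500 -9.5000; -9.5000 36.2500] = [4.7500 -9.5000; -9.5000 36.7500]
BᵀPA = [-8.5000 -3.5000; 27.8750 9.6250]
K = S⁻¹·BᵀPA = [-0.5641 -0.4411; 0.6127 0.1479]
A−BK = [-0.0074 -0.0163; -1.7739 -1.5026]
AᵀP(A−BK) = [1.4391 1.0661; 1.0661 0.8453]
P' = Q + AᵀP(A−BK) = [10.6891 0.8161; 0.8161 1.0953]
tr(P') = 11.7845


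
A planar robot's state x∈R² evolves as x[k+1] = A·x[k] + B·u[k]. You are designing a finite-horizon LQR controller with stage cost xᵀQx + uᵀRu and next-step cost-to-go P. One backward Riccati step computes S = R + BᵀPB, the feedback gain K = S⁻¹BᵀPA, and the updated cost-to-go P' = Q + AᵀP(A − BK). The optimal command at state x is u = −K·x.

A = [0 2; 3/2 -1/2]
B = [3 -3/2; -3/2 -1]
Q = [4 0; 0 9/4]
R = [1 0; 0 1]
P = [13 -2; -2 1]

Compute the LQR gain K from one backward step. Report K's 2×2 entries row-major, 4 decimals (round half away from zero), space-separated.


BᵀP = [42.0000 -7.5000; -17.5000 2.0000]
S = R + BᵀPB = [1 0; 0 1] + [137.2500 -55.5000; -55.5000 24.2500] = [138.2500 -55.5000; -55.5000 25.2500]
BᵀPA = [-11.2500 87.7500; 3.0000 -36.0000]
K = S⁻¹·BᵀPA = [-0.2863 0.5302; -0.5106 -0.2603]
A−BK = [0.0932 0.0189; 0.5599 0.0350]
AᵀP(A−BK) = [0.5604 -0.0041; -0.0041 0.3521]
P' = Q + AᵀP(A−BK) = [4.5604 -0.0041; -0.0041 2.6021]
tr(P') = 7.1625

-0.2863 0.5302 -0.5106 -0.2603


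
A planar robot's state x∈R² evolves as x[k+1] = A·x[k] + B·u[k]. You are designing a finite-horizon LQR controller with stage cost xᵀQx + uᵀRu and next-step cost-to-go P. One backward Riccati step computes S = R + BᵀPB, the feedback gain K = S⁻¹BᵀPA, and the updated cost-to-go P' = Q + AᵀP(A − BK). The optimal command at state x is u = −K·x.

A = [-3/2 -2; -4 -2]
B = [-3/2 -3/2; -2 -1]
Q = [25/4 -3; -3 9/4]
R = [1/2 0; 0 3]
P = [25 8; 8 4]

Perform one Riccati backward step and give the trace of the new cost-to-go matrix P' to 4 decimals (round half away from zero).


12.7377

BᵀP = [-53.5000 -20.0000; -45.5000 -16.0000]
S = R + BᵀPB = [1/2 0; 0 3] + [120.2500 100.2500; 100.2500 84.2500] = [120.7500 100.2500; 100.2500 87.2500]
BᵀPA = [160.2500 147.0000; 132.2500 123.0000]
K = S⁻¹·BᵀPA = [1.4911 1.0198; -0.1975 0.2380]
A−BK = [0.4404 -0.1133; -1.2153 0.2776]
AᵀP(A−BK) = [3.4218 0.1020; 0.1020 0.8159]
P' = Q + AᵀP(A−BK) = [9.6718 -2.8980; -2.8980 3.0659]
tr(P') = 12.7377


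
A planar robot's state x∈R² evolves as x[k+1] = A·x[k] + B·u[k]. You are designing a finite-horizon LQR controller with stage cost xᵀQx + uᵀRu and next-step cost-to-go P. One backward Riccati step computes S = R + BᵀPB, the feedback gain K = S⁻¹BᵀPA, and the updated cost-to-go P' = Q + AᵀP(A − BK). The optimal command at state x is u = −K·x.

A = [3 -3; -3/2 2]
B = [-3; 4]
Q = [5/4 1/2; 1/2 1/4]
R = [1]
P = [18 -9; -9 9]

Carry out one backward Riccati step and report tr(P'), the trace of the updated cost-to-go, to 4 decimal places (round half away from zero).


16.8757

BᵀP = [-90.0000 63.0000]
S = R + BᵀPB = [1] + [522.0000] = [523.0000]
BᵀPA = [-364.5000 396.0000]
K = S⁻¹·BᵀPA = [-0.6969 0.7572]
A−BK = [0.9092 -0.7285; 1.2878 -1.0287]
AᵀP(A−BK) = [9.2151 -7.5115; -7.5115 6.1606]
P' = Q + AᵀP(A−BK) = [10.4651 -7.0115; -7.0115 6.4106]
tr(P') = 16.8757


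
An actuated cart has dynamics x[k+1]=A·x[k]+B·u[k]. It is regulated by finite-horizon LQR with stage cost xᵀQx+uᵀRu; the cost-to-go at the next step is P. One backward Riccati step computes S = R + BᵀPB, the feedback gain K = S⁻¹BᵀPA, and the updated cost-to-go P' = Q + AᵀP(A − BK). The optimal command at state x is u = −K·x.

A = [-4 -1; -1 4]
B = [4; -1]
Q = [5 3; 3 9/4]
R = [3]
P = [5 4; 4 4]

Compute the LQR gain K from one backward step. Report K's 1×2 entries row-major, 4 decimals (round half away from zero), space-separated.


-1.3818 0.5818

BᵀP = [16.0000 12.0000]
S = R + BᵀPB = [3] + [52.0000] = [55.0000]
BᵀPA = [-76.0000 32.0000]
K = S⁻¹·BᵀPA = [-1.3818 0.5818]
A−BK = [1.5273 -3.3273; -2.3818 4.5818]
AᵀP(A−BK) = [10.9818 -11.7818; -11.7818 18.3818]
P' = Q + AᵀP(A−BK) = [15.9818 -8.7818; -8.7818 20.6318]
tr(P') = 36.6136
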